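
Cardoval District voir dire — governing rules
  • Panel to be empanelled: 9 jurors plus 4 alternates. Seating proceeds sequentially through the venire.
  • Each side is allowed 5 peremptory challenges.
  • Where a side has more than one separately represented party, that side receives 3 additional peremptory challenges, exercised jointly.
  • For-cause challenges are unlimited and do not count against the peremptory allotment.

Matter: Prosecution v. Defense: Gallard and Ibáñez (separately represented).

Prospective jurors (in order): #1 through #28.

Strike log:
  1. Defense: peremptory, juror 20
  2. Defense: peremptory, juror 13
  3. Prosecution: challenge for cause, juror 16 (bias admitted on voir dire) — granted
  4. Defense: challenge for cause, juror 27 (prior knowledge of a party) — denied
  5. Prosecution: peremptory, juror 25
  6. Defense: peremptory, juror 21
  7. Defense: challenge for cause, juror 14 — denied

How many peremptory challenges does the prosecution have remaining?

4

Prosecution allotment: 5.
Prosecution peremptories used: #25 — 1 (the for-cause on #16 doesn't count).
Remaining: 5 − 1 = 4.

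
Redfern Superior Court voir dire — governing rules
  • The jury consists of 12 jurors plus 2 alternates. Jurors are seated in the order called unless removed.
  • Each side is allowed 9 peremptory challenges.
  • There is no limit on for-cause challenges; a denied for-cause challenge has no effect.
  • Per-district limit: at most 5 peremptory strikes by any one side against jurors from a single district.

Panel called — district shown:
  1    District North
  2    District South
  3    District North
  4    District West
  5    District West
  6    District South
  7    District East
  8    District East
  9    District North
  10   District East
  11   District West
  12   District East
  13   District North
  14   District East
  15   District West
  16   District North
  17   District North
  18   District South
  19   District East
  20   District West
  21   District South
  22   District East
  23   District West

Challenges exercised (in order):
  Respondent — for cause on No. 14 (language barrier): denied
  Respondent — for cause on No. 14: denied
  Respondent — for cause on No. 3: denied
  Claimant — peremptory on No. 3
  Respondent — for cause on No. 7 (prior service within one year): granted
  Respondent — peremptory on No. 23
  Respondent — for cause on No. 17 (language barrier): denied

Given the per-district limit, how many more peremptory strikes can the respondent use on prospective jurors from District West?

Respondent peremptories so far: #23 — 1 of 9 used, 8 left overall.
Against District West: #23 — 1 used; per-district cap 5 leaves 4.
Binding limit: min(8, 4) = 4.

4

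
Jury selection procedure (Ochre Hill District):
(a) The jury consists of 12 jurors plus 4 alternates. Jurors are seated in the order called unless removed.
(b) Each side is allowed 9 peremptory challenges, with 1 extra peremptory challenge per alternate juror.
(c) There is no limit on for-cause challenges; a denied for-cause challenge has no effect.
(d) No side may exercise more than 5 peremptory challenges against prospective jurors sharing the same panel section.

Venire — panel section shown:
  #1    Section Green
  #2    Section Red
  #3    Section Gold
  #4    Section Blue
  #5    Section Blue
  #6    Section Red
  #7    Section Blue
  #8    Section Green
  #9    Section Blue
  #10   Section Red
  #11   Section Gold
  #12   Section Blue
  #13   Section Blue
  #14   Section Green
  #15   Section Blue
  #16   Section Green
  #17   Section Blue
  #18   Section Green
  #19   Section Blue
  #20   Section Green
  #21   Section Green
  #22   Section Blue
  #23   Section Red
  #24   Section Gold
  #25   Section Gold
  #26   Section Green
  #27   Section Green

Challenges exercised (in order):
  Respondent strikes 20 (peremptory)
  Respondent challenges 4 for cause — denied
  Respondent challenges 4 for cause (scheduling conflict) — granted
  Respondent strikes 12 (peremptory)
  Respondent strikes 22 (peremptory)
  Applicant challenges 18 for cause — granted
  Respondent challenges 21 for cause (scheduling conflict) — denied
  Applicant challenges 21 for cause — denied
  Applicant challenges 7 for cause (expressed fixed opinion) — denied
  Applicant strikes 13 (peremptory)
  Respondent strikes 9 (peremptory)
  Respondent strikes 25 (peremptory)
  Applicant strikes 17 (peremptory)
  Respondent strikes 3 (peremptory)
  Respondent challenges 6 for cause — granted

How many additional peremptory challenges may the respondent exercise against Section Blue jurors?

Respondent peremptories so far: #20, #12, #22, #9, #25, #3 — 6 of 13 used, 7 left overall.
Against Section Blue: #12, #22, #9 — 3 used; per-section cap 5 leaves 2.
Binding limit: min(7, 2) = 2.

2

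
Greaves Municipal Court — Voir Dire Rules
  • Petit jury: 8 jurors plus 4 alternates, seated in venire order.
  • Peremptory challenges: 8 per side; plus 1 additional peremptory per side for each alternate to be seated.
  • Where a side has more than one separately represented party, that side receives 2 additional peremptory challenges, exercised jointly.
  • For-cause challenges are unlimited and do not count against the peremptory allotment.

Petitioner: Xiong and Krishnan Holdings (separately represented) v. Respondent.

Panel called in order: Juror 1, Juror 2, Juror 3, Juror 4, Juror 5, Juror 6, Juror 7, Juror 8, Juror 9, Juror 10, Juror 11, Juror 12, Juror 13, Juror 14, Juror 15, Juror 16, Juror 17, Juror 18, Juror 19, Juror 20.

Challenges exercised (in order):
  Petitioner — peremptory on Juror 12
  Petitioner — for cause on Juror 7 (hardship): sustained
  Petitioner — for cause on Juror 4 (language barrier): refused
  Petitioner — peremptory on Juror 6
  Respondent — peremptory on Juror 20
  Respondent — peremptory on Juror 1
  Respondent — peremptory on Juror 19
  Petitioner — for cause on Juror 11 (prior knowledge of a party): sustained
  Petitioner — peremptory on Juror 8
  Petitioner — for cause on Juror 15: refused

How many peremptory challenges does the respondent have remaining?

9

Respondent allotment: 8 base + 1 × 4 alternates = 12.
Respondent peremptories used: #20, #1, #19 — 3.
Remaining: 12 − 3 = 9.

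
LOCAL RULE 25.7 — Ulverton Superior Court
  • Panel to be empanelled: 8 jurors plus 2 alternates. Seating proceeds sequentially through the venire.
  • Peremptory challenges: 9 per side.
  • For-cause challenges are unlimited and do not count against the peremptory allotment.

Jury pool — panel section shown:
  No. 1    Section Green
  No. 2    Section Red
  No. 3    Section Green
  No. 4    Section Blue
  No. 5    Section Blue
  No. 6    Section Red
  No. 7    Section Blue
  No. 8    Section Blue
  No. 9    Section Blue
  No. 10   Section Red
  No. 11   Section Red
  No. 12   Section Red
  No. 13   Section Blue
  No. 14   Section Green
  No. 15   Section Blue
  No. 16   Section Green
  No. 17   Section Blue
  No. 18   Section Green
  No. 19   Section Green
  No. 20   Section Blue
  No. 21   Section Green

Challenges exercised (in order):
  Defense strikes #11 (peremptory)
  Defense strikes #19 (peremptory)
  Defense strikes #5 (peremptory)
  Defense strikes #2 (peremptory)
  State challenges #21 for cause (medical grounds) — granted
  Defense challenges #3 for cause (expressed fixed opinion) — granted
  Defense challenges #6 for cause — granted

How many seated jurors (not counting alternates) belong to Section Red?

Removed: #2, #3, #5, #6, #11, #19, #21.
Seated jurors 1–8: #1, #4, #7, #8, #9, #10, #12, #13 (alternates #14, #15 not counted).
Of those, in Section Red: #10, #12 → 2.

2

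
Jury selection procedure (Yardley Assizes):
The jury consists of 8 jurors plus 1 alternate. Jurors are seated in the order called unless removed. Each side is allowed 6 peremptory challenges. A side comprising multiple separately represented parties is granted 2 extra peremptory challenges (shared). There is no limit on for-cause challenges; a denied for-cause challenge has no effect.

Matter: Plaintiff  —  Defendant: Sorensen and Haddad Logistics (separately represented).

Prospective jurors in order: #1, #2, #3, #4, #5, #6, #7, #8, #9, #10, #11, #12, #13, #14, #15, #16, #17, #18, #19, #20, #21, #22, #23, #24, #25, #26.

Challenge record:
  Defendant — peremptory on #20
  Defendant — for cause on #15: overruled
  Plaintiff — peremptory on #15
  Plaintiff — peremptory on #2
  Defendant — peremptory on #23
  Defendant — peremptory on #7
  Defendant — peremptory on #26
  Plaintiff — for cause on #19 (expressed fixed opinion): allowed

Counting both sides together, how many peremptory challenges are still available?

Plaintiff allotment: 6. Defendant allotment: 6 base + 2 multi-party = 8.
Plaintiff peremptories used: #15, #2 — 2 (the for-cause on #19 doesn't count).
Defendant peremptories used: #20, #23, #7, #26 — 4 (the for-cause on #15 doesn't count).
Remaining: (6 − 2) + (8 − 4) = 8.

8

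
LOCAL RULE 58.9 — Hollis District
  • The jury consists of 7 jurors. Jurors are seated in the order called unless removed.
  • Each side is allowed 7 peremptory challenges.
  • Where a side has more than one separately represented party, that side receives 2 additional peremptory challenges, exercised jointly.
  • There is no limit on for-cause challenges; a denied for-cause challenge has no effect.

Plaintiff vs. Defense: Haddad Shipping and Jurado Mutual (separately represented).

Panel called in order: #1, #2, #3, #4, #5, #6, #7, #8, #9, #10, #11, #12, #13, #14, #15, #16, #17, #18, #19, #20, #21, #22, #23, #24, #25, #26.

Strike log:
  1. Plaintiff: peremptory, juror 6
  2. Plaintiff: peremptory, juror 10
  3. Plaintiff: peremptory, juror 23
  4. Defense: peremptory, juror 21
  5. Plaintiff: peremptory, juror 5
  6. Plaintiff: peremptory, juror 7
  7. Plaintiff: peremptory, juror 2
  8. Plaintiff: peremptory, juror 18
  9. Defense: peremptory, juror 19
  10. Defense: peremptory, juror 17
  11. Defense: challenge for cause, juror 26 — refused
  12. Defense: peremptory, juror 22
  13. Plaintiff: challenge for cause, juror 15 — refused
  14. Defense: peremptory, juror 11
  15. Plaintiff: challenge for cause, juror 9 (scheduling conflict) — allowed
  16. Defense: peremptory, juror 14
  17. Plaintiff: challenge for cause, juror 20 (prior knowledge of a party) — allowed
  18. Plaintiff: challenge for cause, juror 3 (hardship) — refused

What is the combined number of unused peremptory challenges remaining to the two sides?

Plaintiff allotment: 7. Defense allotment: 7 base + 2 multi-party = 9.
Plaintiff peremptories used: #6, #10, #23, #5, #7, #2, #18 — 7 (for-cause on #15, #9, #20, #3 don't count).
Defense peremptories used: #21, #19, #17, #22, #11, #14 — 6 (the for-cause on #26 doesn't count).
Remaining: (7 − 7) + (9 − 6) = 3.

3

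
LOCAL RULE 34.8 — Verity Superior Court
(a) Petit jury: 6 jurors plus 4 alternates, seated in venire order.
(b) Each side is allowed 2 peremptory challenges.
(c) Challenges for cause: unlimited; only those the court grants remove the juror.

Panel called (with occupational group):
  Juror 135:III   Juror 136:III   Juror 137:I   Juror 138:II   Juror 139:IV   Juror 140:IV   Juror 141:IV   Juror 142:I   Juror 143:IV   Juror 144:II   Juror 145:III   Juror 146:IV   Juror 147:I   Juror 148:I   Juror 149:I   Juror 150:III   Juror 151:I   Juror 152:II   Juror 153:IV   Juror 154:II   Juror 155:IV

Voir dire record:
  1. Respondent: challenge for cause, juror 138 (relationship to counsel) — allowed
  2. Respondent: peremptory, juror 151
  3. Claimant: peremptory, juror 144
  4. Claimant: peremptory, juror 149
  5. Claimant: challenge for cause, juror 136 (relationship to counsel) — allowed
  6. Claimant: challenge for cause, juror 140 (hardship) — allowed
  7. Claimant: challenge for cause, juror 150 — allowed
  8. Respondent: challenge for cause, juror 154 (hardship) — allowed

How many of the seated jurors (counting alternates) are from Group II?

Removed: #136, #138, #140, #144, #149, #150, #151, #154.
Seated (10 incl. alternates): #135, #137, #139, #141, #142, #143, #145, #146, #147, #148.
None of those are in Group II → 0.

0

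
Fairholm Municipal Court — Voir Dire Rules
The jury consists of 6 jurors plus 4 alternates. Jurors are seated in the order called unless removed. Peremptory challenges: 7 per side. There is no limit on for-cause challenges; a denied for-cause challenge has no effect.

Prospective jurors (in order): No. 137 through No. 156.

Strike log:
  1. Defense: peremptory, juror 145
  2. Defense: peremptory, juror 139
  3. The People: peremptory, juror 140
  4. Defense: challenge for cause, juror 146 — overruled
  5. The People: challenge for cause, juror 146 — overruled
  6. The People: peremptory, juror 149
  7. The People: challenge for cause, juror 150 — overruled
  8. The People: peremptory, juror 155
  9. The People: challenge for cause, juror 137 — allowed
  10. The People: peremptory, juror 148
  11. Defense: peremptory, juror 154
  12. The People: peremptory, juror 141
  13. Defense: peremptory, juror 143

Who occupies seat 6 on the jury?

Removed: #137, #139, #140, #141, #143, #145, #148, #149, #154, #155. (#146, #150 stay — for-cause denied.)
Seating in order: seats 1–6 → #138, #142, #144, #146, #147, #150; alternates → #151, #152, #153, #156.
So seat 6 is #150.

150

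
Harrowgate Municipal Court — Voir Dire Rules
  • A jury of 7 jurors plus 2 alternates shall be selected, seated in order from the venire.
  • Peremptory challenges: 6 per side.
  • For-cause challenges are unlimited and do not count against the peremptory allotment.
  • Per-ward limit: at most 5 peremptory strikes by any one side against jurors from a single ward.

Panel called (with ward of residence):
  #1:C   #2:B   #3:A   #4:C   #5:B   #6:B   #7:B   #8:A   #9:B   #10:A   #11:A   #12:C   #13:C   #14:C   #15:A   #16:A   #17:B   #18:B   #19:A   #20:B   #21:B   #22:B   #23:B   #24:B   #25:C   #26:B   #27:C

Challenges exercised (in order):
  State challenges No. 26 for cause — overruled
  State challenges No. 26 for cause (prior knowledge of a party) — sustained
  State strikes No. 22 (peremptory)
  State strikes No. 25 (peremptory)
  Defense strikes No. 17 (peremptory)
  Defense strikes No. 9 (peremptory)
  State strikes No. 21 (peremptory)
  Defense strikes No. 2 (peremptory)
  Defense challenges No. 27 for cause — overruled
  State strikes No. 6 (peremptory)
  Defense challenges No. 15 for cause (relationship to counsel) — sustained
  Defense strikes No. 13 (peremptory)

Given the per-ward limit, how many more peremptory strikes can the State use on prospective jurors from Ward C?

2

State peremptories so far: #22, #25, #21, #6 — 4 of 6 used, 2 left overall.
Against Ward C: #25 — 1 used; per-ward cap 5 leaves 4.
Binding limit: min(2, 4) = 2.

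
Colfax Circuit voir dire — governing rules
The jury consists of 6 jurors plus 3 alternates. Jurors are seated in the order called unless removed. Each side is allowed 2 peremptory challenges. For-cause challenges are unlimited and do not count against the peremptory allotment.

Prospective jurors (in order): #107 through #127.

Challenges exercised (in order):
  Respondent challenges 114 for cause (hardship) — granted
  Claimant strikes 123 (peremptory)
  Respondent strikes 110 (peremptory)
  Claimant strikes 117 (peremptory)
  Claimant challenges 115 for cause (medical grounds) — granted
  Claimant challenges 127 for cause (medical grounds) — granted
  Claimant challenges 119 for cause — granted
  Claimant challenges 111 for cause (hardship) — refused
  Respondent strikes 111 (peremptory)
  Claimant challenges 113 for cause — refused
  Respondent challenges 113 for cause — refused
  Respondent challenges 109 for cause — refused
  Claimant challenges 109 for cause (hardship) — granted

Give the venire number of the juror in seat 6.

118

Removed: #109, #110, #111, #114, #115, #117, #119, #123, #127. (#113 stays — for-cause denied.)
Seating in order: seats 1–6 → #107, #108, #112, #113, #116, #118; alternates → #120, #121, #122.
So seat 6 is #118.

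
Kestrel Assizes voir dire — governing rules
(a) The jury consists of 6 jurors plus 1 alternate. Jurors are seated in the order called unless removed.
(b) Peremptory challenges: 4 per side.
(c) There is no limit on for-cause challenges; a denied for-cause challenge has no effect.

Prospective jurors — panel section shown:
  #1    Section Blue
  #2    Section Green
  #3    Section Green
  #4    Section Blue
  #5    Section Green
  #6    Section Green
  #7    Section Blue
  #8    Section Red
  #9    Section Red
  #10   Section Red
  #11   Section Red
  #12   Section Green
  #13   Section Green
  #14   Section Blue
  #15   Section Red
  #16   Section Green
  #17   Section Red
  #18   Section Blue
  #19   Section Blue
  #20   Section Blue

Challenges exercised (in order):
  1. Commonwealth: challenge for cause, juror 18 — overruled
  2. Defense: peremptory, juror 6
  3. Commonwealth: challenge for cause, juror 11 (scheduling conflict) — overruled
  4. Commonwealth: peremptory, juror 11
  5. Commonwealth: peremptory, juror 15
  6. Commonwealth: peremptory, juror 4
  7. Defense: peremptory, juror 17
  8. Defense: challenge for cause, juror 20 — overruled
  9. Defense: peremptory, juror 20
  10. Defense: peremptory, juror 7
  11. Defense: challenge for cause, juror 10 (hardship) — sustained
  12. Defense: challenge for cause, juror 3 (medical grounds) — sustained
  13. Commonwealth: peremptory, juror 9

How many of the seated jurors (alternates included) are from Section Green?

Removed: #3, #4, #6, #7, #9, #10, #11, #15, #17, #20.
Seated (7 incl. alternates): #1, #2, #5, #8, #12, #13, #14.
Of those, in Section Green: #2, #5, #12, #13 → 4.

4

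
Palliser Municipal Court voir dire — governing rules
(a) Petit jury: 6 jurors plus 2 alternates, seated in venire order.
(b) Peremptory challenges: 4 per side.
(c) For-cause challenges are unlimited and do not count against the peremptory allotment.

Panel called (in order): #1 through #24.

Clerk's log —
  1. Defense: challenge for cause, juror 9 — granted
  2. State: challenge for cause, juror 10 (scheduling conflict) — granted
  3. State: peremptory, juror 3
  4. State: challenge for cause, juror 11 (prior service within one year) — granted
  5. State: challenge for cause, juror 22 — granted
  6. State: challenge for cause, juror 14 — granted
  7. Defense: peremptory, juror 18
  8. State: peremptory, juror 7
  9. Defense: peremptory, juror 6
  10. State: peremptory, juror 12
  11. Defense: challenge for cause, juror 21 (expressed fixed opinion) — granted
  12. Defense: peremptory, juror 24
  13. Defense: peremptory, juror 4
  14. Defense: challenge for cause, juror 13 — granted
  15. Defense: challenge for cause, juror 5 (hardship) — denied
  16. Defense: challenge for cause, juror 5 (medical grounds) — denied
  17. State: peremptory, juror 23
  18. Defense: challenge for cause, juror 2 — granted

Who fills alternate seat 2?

20

Removed: #2, #3, #4, #6, #7, #9, #10, #11, #12, #13, #14, #18, #21, #22, #23, #24. (#5 stays — for-cause denied.)
Seating in order: seats 1–6 → #1, #5, #8, #15, #16, #17; alternates → #19, #20.
So alternate 2 is #20.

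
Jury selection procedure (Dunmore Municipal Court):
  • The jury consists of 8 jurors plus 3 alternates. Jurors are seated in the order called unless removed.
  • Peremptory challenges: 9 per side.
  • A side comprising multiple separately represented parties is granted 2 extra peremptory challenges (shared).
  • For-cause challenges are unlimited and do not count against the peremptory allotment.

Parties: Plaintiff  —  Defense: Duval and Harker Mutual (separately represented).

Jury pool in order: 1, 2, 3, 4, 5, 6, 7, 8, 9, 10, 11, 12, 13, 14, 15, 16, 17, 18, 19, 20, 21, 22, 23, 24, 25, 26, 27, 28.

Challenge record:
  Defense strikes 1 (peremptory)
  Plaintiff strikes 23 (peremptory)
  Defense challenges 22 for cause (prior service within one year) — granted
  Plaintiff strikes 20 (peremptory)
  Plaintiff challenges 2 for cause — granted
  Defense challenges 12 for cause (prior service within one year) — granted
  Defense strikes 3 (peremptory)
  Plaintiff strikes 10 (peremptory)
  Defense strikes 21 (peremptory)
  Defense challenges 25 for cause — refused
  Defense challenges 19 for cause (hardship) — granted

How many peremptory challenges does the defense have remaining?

8

Defense allotment: 9 base + 2 multi-party = 11.
Defense peremptories used: #1, #3, #21 — 3 (for-cause on #22, #12, #25, #19 don't count).
Remaining: 11 − 3 = 8.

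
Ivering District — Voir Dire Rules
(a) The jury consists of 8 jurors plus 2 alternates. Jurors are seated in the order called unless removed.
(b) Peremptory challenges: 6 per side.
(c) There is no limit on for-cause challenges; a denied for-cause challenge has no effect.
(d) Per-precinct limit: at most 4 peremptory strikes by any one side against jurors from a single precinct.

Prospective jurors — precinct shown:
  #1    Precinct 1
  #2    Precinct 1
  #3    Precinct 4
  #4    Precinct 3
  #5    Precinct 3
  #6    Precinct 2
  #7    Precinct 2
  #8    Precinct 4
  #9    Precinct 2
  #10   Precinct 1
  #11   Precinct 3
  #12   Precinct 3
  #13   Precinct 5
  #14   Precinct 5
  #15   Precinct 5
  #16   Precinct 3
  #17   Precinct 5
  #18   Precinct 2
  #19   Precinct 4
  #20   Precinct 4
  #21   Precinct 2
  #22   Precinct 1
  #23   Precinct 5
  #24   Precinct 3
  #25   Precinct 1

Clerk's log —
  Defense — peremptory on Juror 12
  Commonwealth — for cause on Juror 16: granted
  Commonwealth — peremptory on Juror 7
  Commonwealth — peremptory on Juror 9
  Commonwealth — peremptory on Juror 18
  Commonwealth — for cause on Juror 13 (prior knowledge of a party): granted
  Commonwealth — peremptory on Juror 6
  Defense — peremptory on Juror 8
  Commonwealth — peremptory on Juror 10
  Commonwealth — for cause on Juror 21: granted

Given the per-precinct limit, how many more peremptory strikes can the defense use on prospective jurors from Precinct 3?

Defense peremptories so far: #12, #8 — 2 of 6 used, 4 left overall.
Against Precinct 3: #12 — 1 used; per-precinct cap 4 leaves 3.
Binding limit: min(4, 3) = 3.

3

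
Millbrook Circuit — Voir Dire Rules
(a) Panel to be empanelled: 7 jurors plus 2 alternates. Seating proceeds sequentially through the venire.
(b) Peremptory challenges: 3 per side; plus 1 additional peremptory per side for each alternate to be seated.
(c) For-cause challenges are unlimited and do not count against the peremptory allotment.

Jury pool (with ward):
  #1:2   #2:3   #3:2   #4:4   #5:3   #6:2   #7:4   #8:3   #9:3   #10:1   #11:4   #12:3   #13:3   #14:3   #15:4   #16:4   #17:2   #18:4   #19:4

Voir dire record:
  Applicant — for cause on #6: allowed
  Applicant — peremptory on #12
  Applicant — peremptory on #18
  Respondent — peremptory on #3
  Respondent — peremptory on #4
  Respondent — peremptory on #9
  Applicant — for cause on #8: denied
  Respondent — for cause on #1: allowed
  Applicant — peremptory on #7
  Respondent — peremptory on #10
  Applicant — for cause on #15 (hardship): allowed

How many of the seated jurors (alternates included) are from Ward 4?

3

Removed: #1, #3, #4, #6, #7, #9, #10, #12, #15, #18.
Seated (9 incl. alternates): #2, #5, #8, #11, #13, #14, #16, #17, #19.
Of those, in Ward 4: #11, #16, #19 → 3.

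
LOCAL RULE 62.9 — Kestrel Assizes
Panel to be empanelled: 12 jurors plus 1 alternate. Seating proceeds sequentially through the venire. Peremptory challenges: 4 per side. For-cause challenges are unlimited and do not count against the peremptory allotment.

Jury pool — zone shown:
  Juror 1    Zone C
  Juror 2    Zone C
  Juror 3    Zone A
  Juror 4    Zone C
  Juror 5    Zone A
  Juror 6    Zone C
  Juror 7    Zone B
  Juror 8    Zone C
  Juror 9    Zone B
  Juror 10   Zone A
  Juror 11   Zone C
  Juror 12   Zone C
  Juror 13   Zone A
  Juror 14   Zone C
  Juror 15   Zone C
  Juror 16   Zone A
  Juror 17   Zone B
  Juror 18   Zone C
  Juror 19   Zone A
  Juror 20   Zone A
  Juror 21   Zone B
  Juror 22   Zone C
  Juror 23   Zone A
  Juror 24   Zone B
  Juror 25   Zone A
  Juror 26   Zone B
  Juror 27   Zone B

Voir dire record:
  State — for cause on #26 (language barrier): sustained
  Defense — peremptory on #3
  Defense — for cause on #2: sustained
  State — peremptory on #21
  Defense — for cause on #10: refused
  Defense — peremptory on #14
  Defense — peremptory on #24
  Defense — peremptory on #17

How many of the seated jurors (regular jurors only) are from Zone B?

2

Removed: #2, #3, #14, #17, #21, #24, #26.
Seated jurors 1–12: #1, #4, #5, #6, #7, #8, #9, #10, #11, #12, #13, #15 (alternates #16 not counted).
Of those, in Zone B: #7, #9 → 2.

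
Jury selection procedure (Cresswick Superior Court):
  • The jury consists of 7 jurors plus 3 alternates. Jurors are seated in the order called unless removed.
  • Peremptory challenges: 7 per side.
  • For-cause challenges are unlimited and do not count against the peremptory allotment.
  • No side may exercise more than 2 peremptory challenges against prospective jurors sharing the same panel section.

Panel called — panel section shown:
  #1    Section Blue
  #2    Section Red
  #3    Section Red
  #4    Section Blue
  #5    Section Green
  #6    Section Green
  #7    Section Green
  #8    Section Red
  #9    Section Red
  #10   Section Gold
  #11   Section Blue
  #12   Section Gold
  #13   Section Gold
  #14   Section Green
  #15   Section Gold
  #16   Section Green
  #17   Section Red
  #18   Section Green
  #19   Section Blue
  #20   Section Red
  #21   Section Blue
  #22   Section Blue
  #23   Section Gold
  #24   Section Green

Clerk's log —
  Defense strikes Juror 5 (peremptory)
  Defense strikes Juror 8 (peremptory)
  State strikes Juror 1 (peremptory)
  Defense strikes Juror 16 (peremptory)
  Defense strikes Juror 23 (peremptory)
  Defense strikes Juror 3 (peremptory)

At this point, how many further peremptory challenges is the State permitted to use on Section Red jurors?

State peremptories so far: #1 — 1 of 7 used, 6 left overall.
Against Section Red: none yet — per-section cap 2 leaves 2.
Binding limit: min(6, 2) = 2.

2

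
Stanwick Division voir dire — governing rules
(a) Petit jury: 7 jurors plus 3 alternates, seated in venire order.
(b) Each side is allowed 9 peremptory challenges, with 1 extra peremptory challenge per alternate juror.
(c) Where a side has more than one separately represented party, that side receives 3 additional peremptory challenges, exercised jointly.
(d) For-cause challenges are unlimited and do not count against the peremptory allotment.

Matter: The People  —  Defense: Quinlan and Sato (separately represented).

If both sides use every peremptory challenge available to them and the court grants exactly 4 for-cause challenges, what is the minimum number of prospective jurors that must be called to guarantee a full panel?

Seats to fill: 7 + 3 alternates = 10.
Peremptories — The People: 9 + 1×3 = 12; Defense: 9 + 1×3 + 3 = 15; total 27.
For-cause removals: 4.
Minimum venire: 10 + 27 + 4 = 41.

41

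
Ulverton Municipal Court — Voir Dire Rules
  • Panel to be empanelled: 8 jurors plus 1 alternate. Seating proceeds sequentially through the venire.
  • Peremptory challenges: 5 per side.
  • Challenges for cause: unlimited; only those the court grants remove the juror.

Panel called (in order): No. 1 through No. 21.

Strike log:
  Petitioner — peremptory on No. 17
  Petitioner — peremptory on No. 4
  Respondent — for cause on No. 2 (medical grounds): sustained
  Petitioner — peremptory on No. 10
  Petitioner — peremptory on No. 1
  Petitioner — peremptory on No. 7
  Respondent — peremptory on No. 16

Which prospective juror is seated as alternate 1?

Removed: #1, #2, #4, #7, #10, #16, #17.
Seating in order: seats 1–8 → #3, #5, #6, #8, #9, #11, #12, #13; alternates → #14.
So alternate 1 is #14.

14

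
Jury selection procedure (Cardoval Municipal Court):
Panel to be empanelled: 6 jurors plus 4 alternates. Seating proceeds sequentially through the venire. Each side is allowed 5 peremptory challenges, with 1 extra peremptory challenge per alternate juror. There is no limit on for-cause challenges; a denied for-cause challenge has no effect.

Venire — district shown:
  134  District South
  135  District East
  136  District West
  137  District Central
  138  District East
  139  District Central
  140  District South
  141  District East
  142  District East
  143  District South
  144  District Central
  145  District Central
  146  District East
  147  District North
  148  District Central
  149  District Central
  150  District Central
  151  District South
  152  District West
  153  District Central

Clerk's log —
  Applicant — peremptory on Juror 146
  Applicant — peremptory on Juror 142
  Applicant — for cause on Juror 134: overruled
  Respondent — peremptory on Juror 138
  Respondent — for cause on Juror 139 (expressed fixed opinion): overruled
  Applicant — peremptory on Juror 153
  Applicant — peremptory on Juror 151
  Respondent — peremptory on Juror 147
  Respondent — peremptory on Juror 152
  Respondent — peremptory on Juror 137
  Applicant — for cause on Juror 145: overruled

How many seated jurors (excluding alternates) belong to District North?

Removed: #137, #138, #142, #146, #147, #151, #152, #153.
Seated jurors 1–6: #134, #135, #136, #139, #140, #141 (alternates #143, #144, #145, #148 not counted).
None of those are in District North → 0.

0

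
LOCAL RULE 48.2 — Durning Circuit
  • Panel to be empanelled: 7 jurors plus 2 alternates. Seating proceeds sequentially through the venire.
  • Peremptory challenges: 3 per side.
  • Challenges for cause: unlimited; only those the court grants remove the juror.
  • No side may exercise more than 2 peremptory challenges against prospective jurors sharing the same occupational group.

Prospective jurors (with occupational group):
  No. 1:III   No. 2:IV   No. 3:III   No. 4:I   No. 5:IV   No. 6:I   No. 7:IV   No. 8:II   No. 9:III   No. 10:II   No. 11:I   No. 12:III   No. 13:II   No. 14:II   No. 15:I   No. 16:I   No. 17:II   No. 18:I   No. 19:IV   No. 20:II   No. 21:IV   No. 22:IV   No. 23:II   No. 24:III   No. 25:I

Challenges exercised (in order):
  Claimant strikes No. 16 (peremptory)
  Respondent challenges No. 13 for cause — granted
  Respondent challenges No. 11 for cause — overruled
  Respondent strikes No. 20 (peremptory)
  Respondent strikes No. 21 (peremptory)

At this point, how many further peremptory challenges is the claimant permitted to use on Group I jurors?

Claimant peremptories so far: #16 — 1 of 3 used, 2 left overall.
Against Group I: #16 — 1 used; per-group cap 2 leaves 1.
Binding limit: min(2, 1) = 1.

1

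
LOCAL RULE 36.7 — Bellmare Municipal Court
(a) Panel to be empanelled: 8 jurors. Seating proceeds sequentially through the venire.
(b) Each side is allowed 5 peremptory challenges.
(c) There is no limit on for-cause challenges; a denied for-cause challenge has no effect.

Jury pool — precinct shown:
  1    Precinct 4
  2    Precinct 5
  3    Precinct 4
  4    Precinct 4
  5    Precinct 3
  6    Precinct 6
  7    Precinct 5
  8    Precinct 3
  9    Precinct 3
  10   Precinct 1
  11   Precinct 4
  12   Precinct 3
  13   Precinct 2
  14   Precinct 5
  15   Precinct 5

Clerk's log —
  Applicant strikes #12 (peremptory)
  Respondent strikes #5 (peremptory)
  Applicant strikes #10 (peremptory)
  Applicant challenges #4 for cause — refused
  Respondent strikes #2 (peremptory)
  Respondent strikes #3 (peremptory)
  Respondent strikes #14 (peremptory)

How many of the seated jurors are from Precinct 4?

Removed: #2, #3, #5, #10, #12, #14.
Seated jurors 1–8: #1, #4, #6, #7, #8, #9, #11, #13.
Of those, in Precinct 4: #1, #4, #11 → 3.

3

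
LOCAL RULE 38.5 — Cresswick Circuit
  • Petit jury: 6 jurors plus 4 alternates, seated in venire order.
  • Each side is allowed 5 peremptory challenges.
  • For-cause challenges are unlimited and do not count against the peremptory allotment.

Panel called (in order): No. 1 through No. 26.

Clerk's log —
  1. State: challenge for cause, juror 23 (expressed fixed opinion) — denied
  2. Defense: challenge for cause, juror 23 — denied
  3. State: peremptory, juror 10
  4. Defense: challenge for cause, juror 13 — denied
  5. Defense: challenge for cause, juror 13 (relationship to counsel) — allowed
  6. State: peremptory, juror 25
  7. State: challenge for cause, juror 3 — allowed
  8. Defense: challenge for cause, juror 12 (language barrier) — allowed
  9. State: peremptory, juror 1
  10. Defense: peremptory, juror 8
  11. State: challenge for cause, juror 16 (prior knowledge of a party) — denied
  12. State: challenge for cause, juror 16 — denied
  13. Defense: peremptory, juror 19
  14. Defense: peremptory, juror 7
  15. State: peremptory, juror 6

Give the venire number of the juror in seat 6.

Removed: #1, #3, #6, #7, #8, #10, #12, #13, #19, #25. (#16, #23 stay — for-cause denied.)
Seating in order: seats 1–6 → #2, #4, #5, #9, #11, #14; alternates → #15, #16, #17, #18.
So seat 6 is #14.

14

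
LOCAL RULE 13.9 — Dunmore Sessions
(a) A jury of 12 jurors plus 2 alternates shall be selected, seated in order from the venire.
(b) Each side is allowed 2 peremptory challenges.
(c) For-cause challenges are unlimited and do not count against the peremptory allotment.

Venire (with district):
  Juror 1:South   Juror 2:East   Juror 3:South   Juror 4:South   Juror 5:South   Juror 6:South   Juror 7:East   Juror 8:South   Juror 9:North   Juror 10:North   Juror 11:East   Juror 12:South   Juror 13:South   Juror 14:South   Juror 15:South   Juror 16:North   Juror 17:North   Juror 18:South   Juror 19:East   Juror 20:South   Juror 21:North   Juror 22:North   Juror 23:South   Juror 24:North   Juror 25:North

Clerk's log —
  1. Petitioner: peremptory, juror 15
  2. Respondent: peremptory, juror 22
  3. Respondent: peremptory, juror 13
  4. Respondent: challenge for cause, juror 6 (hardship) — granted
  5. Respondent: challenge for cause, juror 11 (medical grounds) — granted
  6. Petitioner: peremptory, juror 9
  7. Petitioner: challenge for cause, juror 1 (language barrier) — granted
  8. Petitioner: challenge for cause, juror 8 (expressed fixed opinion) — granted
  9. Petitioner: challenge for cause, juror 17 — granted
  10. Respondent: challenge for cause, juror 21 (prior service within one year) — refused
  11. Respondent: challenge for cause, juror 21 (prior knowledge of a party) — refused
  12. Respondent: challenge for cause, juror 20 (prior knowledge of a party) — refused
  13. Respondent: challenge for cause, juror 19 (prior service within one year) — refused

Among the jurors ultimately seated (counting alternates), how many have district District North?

Removed: #1, #6, #8, #9, #11, #13, #15, #17, #22.
Seated (14 incl. alternates): #2, #3, #4, #5, #7, #10, #12, #14, #16, #18, #19, #20, #21, #23.
Of those, in District North: #10, #16, #21 → 3.

3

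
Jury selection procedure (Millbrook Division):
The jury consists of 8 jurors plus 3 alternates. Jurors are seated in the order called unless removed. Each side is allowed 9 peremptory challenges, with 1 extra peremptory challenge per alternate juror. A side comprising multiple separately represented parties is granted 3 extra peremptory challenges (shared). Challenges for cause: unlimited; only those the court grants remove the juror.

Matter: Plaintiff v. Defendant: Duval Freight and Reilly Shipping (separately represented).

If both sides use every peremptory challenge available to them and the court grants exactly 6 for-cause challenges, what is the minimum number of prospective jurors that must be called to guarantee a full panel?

44

Seats to fill: 8 + 3 alternates = 11.
Peremptories — Plaintiff: 9 + 1×3 = 12; Defendant: 9 + 1×3 + 3 = 15; total 27.
For-cause removals: 6.
Minimum venire: 11 + 27 + 6 = 44.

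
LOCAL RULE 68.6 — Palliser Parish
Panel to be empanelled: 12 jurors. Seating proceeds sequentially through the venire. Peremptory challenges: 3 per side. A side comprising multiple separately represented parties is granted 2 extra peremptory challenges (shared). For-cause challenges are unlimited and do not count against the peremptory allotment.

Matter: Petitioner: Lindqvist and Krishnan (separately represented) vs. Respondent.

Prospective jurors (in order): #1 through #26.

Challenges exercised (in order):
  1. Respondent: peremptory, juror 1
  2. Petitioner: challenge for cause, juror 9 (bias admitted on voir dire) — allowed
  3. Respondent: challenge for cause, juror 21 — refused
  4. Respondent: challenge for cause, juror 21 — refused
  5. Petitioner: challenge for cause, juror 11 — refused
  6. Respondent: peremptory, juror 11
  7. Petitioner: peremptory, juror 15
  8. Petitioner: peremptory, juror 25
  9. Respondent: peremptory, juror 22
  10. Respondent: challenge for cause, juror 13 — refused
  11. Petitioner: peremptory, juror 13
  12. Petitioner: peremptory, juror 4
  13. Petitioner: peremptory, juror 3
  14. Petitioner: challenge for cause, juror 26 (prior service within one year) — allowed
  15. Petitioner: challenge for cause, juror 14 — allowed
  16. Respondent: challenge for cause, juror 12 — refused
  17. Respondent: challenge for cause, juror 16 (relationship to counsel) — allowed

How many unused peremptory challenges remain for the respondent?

0

Respondent allotment: 3.
Respondent peremptories used: #1, #11, #22 — 3 (for-cause on #21, #21, #13, #12, #16 don't count).
Remaining: 3 − 3 = 0.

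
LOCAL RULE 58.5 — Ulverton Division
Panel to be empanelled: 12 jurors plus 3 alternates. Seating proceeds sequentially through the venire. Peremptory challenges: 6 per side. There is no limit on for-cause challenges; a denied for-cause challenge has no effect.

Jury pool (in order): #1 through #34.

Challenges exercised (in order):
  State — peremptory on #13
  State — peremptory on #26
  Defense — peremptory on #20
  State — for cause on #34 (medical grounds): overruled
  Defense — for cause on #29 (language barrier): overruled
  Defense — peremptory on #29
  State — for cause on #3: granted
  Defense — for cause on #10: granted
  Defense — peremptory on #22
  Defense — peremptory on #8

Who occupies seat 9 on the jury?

12

Removed: #3, #8, #10, #13, #20, #22, #26, #29. (#34 stays — for-cause denied.)
Seating in order: seats 1–12 → #1, #2, #4, #5, #6, #7, #9, #11, #12, #14, #15, #16; alternates → #17, #18, #19.
So seat 9 is #12.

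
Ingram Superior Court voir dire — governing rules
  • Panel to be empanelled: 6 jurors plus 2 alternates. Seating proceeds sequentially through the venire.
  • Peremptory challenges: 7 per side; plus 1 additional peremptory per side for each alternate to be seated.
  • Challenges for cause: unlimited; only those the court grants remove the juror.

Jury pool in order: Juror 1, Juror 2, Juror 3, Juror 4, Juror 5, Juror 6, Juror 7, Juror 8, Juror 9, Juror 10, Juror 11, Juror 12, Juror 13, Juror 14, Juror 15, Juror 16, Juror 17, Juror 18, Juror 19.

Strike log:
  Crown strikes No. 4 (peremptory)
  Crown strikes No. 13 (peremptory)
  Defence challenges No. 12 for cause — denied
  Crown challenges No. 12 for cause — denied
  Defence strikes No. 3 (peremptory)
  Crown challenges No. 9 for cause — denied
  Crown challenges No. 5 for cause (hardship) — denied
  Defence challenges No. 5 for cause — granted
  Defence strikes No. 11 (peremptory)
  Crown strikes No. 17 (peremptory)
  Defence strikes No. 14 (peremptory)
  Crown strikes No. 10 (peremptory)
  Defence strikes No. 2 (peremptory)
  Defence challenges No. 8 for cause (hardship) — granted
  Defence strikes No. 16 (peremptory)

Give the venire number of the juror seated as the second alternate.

Removed: #2, #3, #4, #5, #8, #10, #11, #13, #14, #16, #17. (#9, #12 stay — for-cause denied.)
Seating in order: seats 1–6 → #1, #6, #7, #9, #12, #15; alternates → #18, #19.
So alternate 2 is #19.

19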